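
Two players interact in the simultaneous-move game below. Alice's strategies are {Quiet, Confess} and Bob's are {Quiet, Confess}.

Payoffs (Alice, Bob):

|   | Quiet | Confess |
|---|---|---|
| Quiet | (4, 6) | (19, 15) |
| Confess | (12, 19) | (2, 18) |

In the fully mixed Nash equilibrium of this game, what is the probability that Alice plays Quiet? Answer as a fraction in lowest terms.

Let r be the probability that Alice plays Quiet. In a completely mixed equilibrium, Bob must be indifferent between Quiet and Confess.
Bob's expected payoff from Quiet is 6r + 19(1−r); from Confess it is 15r + 18(1−r).
Setting these equal: −13r + 19 = −3r + 18, so r = 1/10.

1/10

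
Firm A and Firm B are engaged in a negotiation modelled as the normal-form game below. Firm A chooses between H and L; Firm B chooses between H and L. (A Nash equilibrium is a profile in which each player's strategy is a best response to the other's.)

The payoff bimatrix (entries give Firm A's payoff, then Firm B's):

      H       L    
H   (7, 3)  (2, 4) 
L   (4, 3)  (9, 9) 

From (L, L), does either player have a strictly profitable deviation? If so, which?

Neither

Firm A at (L, L) earns 9; deviating to H yields 2 — not better.
Firm B earns 9; deviating to H yields 3 — not better.
Neither player can strictly improve; the profile is a Nash equilibrium.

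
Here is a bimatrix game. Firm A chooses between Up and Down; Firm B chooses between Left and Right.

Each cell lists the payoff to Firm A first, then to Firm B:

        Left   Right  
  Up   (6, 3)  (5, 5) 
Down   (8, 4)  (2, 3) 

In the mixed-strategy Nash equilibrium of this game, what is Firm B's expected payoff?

First find p, the probability Firm A plays Up, from Firm B's indifference between Left and Right: 3p + 4(1−p) = 5p + 3(1−p), giving p = 1/3.
Since Firm B is indifferent in equilibrium, Firm B's expected payoff equals the payoff from either column against (1/3, 2/3). Using Left: 3(1/3) + 4(2/3) = 11/3.

11/3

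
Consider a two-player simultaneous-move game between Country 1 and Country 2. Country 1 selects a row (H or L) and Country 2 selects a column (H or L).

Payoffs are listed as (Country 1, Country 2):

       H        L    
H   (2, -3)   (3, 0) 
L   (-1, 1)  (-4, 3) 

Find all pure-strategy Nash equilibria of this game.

(H, L)

(H, H): Country 2 prefers L (0 > -3) — not an equilibrium.
(H, L): Country 1 gets 3 ≥ -4 from L, and Country 2 gets 0 ≥ -3 from H — Nash equilibrium.
(L, H): Country 1 prefers H (2 > -1); Country 2 prefers L (3 > 1) — not an equilibrium.
(L, L): Country 1 prefers H (3 > -4) — not an equilibrium.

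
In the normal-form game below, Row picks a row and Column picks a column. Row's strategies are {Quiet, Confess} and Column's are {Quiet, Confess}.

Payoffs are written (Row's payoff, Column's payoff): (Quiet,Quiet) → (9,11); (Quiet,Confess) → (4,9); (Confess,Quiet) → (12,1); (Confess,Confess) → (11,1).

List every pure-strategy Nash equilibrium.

(Quiet, Quiet): Row prefers Confess (12 > 9) — not an equilibrium.
(Quiet, Confess): Row prefers Confess (11 > 4); Column prefers Quiet (11 > 9) — not an equilibrium.
(Confess, Quiet): Row gets 12 ≥ 9 from Quiet, and Column gets 1 ≥ 1 from Confess — Nash equilibrium.
(Confess, Confess): Row gets 11 ≥ 4 from Quiet, and Column gets 1 ≥ 1 from Quiet — Nash equilibrium.

(Confess, Quiet) and (Confess, Confess)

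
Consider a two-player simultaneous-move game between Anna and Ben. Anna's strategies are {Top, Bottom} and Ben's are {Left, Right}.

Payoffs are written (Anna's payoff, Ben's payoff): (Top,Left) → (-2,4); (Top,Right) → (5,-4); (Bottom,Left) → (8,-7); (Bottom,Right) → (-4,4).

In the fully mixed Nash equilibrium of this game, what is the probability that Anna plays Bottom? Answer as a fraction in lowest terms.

Let r be the probability that Anna plays Top. In a completely mixed equilibrium, Ben must be indifferent between Left and Right.
Ben's expected payoff from Left is 4r − 7(1−r); from Right it is −4r + 4(1−r).
Setting these equal: 11r − 7 = −8r + 4, so r = 11/19.
Therefore Anna plays Bottom with probability 1 − 11/19 = 8/19.

8/19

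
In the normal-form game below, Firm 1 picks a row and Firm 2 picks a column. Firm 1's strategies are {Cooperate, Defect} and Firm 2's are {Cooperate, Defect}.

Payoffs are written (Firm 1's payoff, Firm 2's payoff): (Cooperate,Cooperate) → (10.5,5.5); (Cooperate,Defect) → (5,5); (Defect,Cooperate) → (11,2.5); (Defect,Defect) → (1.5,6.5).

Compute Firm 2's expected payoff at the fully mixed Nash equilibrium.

31/6

First find x, the probability Firm 1 plays Cooperate, from Firm 2's indifference between Cooperate and Defect: 5.5x + 2.5(1−x) = 5x + 6.5(1−x), giving x = 8/9.
Since Firm 2 is indifferent in equilibrium, Firm 2's expected payoff equals the payoff from either column against (8/9, 1/9). Using Cooperate: 5.5(8/9) + 2.5(1/9) = 31/6.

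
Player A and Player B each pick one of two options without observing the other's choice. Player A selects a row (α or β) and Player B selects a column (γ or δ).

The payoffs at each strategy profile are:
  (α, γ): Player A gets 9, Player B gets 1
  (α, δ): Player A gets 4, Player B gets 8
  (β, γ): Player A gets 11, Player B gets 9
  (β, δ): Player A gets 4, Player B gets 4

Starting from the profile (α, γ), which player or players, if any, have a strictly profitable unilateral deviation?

Player A at (α, γ) earns 9; deviating to β yields 11 — a strict improvement.
Player B earns 1; deviating to δ yields 8 — a strict improvement.
Both Player A and Player B have strictly profitable deviations.

Both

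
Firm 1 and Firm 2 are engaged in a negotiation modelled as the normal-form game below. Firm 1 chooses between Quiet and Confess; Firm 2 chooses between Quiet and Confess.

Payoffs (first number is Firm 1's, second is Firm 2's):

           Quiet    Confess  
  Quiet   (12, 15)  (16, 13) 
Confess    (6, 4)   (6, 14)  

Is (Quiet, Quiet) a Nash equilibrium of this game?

Yes

At (Quiet, Quiet), Firm 1 earns 12; switching to Confess would give 6, so Firm 1 has no profitable deviation.
Firm 2 earns 15; switching to Confess would give 13, so Firm 2 has no profitable deviation.
Neither player can gain by a unilateral deviation, so this profile is a Nash equilibrium.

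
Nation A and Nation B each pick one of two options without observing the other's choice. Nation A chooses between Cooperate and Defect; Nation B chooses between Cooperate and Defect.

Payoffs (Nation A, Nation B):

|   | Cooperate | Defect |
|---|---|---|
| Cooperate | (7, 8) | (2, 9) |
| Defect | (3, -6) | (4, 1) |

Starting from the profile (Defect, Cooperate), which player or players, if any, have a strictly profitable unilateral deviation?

Both

Nation A at (Defect, Cooperate) earns 3; deviating to Cooperate yields 7 — a strict improvement.
Nation B earns -6; deviating to Defect yields 1 — a strict improvement.
Both Nation A and Nation B have strictly profitable deviations.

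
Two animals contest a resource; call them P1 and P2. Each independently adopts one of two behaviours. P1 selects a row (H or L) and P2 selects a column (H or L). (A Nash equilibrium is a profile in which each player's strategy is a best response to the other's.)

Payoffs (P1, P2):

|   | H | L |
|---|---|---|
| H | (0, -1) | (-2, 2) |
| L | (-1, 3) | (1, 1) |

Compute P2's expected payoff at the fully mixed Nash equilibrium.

7/5

First find p, the probability P1 plays H, from P2's indifference between H and L: −p + 3(1−p) = 2p + (1−p), giving p = 2/5.
Since P2 is indifferent in equilibrium, P2's expected payoff equals the payoff from either column against (2/5, 3/5). Using H: −(2/5) + 3(3/5) = 7/5.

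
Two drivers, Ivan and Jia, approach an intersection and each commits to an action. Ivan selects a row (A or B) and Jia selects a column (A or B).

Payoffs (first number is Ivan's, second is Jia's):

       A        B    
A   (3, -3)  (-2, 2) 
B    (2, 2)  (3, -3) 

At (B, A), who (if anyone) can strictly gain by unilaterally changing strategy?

Ivan

Ivan at (B, A) earns 2; deviating to A yields 3 — a strict improvement.
Jia earns 2; deviating to B yields -3 — not better.
Only Ivan has a strictly profitable deviation.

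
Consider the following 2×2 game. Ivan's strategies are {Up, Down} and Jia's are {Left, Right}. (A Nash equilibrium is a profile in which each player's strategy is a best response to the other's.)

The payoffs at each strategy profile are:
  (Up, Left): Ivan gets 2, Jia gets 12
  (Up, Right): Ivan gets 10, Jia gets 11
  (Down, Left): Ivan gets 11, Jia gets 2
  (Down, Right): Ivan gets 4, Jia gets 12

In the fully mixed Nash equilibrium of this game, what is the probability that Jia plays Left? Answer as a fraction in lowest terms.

2/5

Let y be the probability that Jia plays Left. In a completely mixed equilibrium, Ivan must be indifferent between Up and Down.
Ivan's expected payoff from Up is 2y + 10(1−y); from Down it is 11y + 4(1−y).
Setting these equal: −8y + 10 = 7y + 4, so y = 2/5.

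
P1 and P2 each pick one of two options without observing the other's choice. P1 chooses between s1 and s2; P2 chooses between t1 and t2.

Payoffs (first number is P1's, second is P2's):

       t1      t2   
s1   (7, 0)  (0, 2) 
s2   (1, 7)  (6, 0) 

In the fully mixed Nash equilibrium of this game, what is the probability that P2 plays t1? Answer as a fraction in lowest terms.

Let q be the probability that P2 plays t1. In a completely mixed equilibrium, P1 must be indifferent between s1 and s2.
P1's expected payoff from s1 is 7q; from s2 it is q + 6(1−q).
Setting these equal: 7q = −5q + 6, so q = 1/2.

1/2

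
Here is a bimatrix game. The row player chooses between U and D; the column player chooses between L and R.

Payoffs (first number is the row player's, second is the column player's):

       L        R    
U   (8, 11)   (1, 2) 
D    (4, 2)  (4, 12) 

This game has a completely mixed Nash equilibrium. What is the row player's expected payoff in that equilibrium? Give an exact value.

4

First find q, the probability the column player plays L, from the row player's indifference between U and D: 8q + (1−q) = 4q + 4(1−q), giving q = 3/7.
Since the row player is indifferent in equilibrium, the row player's expected payoff equals the payoff from either row against (3/7, 4/7). Using U: 8(3/7) + (4/7) = 4.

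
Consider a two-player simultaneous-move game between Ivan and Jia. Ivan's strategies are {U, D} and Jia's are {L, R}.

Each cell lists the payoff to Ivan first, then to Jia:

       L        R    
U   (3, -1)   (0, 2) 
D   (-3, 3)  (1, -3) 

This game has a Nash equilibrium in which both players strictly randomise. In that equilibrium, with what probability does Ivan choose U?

2/3

Let p be the probability that Ivan plays U. In a completely mixed equilibrium, Jia must be indifferent between L and R.
Jia's expected payoff from L is −p + 3(1−p); from R it is 2p − 3(1−p).
Setting these equal: −4p + 3 = 5p − 3, so p = 2/3.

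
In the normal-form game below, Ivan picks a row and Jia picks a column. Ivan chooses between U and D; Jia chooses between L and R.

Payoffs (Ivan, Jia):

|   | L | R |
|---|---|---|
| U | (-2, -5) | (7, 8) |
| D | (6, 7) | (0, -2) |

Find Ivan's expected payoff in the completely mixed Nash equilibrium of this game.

First find q, the probability Jia plays L, from Ivan's indifference between U and D: −2q + 7(1−q) = 6q, giving q = 7/15.
Since Ivan is indifferent in equilibrium, Ivan's expected payoff equals the payoff from either row against (7/15, 8/15). Using U: −2(7/15) + 7(8/15) = 14/5.

14/5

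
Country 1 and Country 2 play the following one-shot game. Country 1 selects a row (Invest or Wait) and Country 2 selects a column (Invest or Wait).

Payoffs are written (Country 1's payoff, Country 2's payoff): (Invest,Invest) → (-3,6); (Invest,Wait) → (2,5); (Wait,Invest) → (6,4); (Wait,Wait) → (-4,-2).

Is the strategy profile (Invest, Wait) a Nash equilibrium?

At (Invest, Wait), Country 1 earns 2; switching to Wait would give -4, so Country 1 has no profitable deviation.
Country 2 earns 5; switching to Invest would give 6, so Country 2 would deviate.
Since at least one player can profitably deviate, this is not a Nash equilibrium.

No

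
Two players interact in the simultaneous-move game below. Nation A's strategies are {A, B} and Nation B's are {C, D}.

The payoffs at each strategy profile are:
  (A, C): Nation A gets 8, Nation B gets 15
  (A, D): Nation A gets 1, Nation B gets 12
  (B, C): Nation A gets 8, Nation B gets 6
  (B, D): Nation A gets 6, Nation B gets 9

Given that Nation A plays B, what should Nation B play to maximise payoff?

D

Against B, Nation B earns 6 from C and 9 from D.
So D is the best response.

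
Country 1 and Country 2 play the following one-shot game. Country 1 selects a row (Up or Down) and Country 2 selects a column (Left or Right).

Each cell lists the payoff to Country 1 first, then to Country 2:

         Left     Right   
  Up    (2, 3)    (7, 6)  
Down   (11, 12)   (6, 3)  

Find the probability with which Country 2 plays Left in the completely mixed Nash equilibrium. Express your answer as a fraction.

Let c be the probability that Country 2 plays Left. In a completely mixed equilibrium, Country 1 must be indifferent between Up and Down.
Country 1's expected payoff from Up is 2c + 7(1−c); from Down it is 11c + 6(1−c).
Setting these equal: −5c + 7 = 5c + 6, so c = 1/10.

1/10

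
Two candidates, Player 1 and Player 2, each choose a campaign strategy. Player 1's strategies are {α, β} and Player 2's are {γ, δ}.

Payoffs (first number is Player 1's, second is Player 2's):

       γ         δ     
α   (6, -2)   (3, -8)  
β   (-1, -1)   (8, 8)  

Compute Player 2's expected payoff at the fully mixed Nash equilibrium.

First find p, the probability Player 1 plays α, from Player 2's indifference between γ and δ: −2p − (1−p) = −8p + 8(1−p), giving p = 3/5.
Since Player 2 is indifferent in equilibrium, Player 2's expected payoff equals the payoff from either column against (3/5, 2/5). Using γ: −2(3/5) − (2/5) = -8/5.

-8/5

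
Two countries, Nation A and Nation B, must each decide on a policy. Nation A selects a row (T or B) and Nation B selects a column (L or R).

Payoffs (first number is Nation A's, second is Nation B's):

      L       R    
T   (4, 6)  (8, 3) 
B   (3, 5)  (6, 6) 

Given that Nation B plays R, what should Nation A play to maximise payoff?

T

Against R, Nation A earns 8 from T and 6 from B.
So T is the best response.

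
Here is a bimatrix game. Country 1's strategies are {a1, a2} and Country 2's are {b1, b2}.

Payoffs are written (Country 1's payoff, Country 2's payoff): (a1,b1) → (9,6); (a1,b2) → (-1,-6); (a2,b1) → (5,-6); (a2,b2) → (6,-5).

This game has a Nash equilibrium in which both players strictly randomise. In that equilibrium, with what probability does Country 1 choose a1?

1/13

Let r be the probability that Country 1 plays a1. In a completely mixed equilibrium, Country 2 must be indifferent between b1 and b2.
Country 2's expected payoff from b1 is 6r − 6(1−r); from b2 it is −6r − 5(1−r).
Setting these equal: 12r − 6 = −r − 5, so r = 1/13.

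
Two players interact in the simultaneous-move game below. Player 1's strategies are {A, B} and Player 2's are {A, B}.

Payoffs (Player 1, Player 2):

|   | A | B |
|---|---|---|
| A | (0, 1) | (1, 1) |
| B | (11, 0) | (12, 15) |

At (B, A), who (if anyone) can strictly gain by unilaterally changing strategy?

Player 2

Player 1 at (B, A) earns 11; deviating to A yields 0 — not better.
Player 2 earns 0; deviating to B yields 15 — a strict improvement.
Only Player 2 has a strictly profitable deviation.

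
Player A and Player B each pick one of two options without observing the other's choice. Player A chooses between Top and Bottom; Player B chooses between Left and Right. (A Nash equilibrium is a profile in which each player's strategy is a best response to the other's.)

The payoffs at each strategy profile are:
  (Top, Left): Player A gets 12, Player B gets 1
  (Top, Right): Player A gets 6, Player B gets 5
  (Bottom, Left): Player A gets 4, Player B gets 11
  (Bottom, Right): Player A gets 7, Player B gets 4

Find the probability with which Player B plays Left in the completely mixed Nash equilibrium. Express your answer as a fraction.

1/9

Let y be the probability that Player B plays Left. In a completely mixed equilibrium, Player A must be indifferent between Top and Bottom.
Player A's expected payoff from Top is 12y + 6(1−y); from Bottom it is 4y + 7(1−y).
Setting these equal: 6y + 6 = −3y + 7, so y = 1/9.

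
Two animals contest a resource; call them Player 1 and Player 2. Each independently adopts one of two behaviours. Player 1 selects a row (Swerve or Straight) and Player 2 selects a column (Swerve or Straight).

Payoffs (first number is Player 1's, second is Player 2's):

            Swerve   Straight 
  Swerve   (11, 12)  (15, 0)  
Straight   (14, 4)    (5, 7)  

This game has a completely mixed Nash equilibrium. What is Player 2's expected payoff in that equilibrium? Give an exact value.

28/5

First find x, the probability Player 1 plays Swerve, from Player 2's indifference between Swerve and Straight: 12x + 4(1−x) = 7(1−x), giving x = 1/5.
Since Player 2 is indifferent in equilibrium, Player 2's expected payoff equals the payoff from either column against (1/5, 4/5). Using Swerve: 12(1/5) + 4(4/5) = 28/5.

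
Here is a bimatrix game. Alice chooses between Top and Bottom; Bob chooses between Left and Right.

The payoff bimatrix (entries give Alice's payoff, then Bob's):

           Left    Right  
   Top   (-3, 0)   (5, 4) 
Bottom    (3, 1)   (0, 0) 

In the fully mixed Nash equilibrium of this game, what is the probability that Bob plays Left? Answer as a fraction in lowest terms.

Let c be the probability that Bob plays Left. In a completely mixed equilibrium, Alice must be indifferent between Top and Bottom.
Alice's expected payoff from Top is −3c + 5(1−c); from Bottom it is 3c.
Setting these equal: −8c + 5 = 3c, so c = 5/11.

5/11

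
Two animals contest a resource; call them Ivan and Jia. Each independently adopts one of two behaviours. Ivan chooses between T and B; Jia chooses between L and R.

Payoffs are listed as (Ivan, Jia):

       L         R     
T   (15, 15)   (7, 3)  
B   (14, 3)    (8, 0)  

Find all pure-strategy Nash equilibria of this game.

(T, L): Ivan gets 15 ≥ 14 from B, and Jia gets 15 ≥ 3 from R — Nash equilibrium.
(T, R): Ivan prefers B (8 > 7); Jia prefers L (15 > 3) — not an equilibrium.
(B, L): Ivan prefers T (15 > 14) — not an equilibrium.
(B, R): Jia prefers L (3 > 0) — not an equilibrium.

(T, L)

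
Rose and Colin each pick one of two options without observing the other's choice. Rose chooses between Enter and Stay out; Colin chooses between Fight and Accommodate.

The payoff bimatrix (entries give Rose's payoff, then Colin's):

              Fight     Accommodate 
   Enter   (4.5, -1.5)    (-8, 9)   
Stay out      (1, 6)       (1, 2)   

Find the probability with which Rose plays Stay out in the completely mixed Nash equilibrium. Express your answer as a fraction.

21/29

Let p be the probability that Rose plays Enter. In a completely mixed equilibrium, Colin must be indifferent between Fight and Accommodate.
Colin's expected payoff from Fight is −1.5p + 6(1−p); from Accommodate it is 9p + 2(1−p).
Setting these equal: −7.5p + 6 = 7p + 2, so p = 8/29.
Therefore Rose plays Stay out with probability 1 − 8/29 = 21/29.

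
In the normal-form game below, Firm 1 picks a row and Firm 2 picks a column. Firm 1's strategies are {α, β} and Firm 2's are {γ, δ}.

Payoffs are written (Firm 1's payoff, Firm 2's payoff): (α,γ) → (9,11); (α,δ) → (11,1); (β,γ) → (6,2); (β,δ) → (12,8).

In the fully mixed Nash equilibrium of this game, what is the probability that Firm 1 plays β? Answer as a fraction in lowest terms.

5/8

Let p be the probability that Firm 1 plays α. In a completely mixed equilibrium, Firm 2 must be indifferent between γ and δ.
Firm 2's expected payoff from γ is 11p + 2(1−p); from δ it is p + 8(1−p).
Setting these equal: 9p + 2 = −7p + 8, so p = 3/8.
Therefore Firm 1 plays β with probability 1 − 3/8 = 5/8.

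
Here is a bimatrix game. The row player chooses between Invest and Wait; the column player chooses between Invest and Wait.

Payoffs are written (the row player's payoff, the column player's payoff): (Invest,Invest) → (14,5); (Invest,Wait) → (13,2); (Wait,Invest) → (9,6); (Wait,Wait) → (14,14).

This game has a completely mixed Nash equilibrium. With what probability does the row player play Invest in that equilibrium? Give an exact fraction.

Let p be the probability that the row player plays Invest. In a completely mixed equilibrium, the column player must be indifferent between Invest and Wait.
The column player's expected payoff from Invest is 5p + 6(1−p); from Wait it is 2p + 14(1−p).
Setting these equal: −p + 6 = −12p + 14, so p = 8/11.

8/11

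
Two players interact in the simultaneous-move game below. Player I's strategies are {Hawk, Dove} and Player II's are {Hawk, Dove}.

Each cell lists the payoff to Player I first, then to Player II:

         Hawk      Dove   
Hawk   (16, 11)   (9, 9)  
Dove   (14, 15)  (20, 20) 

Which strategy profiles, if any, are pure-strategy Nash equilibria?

(Hawk, Hawk): Player I gets 16 ≥ 14 from Dove, and Player II gets 11 ≥ 9 from Dove — Nash equilibrium.
(Hawk, Dove): Player I prefers Dove (20 > 9); Player II prefers Hawk (11 > 9) — not an equilibrium.
(Dove, Hawk): Player I prefers Hawk (16 > 14); Player II prefers Dove (20 > 15) — not an equilibrium.
(Dove, Dove): Player I gets 20 ≥ 9 from Hawk, and Player II gets 20 ≥ 15 from Hawk — Nash equilibrium.

(Hawk, Hawk) and (Dove, Dove)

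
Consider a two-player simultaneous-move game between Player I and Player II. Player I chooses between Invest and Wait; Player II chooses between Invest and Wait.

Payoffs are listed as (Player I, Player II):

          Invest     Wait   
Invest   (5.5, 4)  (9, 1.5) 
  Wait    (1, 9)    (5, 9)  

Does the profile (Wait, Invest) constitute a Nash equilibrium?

At (Wait, Invest), Player I earns 1; switching to Invest would give 5.5, so Player I would deviate.
Player II earns 9; switching to Wait would give 9, so Player II has no profitable deviation.
Since at least one player can profitably deviate, this is not a Nash equilibrium.

No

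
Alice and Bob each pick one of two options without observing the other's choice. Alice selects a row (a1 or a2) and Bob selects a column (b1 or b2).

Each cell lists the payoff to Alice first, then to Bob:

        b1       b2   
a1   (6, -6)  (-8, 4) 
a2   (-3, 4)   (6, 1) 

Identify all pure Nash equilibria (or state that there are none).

(a1, b1): Bob prefers b2 (4 > -6) — not an equilibrium.
(a1, b2): Alice prefers a2 (6 > -8) — not an equilibrium.
(a2, b1): Alice prefers a1 (6 > -3) — not an equilibrium.
(a2, b2): Bob prefers b1 (4 > 1) — not an equilibrium.

none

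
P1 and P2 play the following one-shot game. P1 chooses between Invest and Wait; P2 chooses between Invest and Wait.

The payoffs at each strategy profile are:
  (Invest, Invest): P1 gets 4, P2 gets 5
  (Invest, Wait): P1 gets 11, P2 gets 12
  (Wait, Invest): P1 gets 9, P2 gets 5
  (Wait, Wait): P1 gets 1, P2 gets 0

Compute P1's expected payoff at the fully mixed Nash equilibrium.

19/3

First find y, the probability P2 plays Invest, from P1's indifference between Invest and Wait: 4y + 11(1−y) = 9y + (1−y), giving y = 2/3.
Since P1 is indifferent in equilibrium, P1's expected payoff equals the payoff from either row against (2/3, 1/3). Using Invest: 4(2/3) + 11(1/3) = 19/3.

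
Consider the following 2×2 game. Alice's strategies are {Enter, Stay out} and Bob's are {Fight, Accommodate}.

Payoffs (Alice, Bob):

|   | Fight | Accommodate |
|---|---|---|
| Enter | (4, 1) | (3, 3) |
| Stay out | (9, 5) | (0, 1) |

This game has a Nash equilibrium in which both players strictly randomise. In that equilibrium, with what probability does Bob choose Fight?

3/8

Let c be the probability that Bob plays Fight. In a completely mixed equilibrium, Alice must be indifferent between Enter and Stay out.
Alice's expected payoff from Enter is 4c + 3(1−c); from Stay out it is 9c.
Setting these equal: c + 3 = 9c, so c = 3/8.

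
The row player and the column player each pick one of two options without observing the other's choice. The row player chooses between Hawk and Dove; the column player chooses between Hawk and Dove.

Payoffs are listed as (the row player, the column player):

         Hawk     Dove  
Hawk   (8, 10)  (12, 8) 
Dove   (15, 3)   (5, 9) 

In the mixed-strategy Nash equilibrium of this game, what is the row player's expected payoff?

First find y, the probability the column player plays Hawk, from the row player's indifference between Hawk and Dove: 8y + 12(1−y) = 15y + 5(1−y), giving y = 1/2.
Since the row player is indifferent in equilibrium, the row player's expected payoff equals the payoff from either row against (1/2, 1/2). Using Hawk: 8(1/2) + 12(1/2) = 10.

10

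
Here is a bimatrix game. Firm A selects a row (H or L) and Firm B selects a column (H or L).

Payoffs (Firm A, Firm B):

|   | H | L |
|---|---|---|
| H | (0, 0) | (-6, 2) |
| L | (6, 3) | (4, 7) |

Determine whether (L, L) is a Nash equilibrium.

At (L, L), Firm A earns 4; switching to H would give -6, so Firm A has no profitable deviation.
Firm B earns 7; switching to H would give 3, so Firm B has no profitable deviation.
Neither player can gain by a unilateral deviation, so this profile is a Nash equilibrium.

Yes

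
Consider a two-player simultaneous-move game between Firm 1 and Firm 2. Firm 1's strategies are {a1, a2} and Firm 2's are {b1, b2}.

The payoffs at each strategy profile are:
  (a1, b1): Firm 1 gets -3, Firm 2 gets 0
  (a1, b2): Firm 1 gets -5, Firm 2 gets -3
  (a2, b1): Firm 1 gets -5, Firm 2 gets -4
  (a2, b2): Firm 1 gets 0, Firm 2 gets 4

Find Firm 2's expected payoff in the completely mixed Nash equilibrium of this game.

-12/11

First find x, the probability Firm 1 plays a1, from Firm 2's indifference between b1 and b2: −4(1−x) = −3x + 4(1−x), giving x = 8/11.
Since Firm 2 is indifferent in equilibrium, Firm 2's expected payoff equals the payoff from either column against (8/11, 3/11). Using b1: −4(3/11) = -12/11.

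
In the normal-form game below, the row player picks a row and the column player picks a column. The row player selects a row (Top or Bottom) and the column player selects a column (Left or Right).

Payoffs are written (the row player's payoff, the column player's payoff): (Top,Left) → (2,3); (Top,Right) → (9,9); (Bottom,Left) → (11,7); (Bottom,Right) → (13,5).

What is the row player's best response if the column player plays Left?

Against Left, the row player earns 2 from Top and 11 from Bottom.
So Bottom is the best response.

Bottom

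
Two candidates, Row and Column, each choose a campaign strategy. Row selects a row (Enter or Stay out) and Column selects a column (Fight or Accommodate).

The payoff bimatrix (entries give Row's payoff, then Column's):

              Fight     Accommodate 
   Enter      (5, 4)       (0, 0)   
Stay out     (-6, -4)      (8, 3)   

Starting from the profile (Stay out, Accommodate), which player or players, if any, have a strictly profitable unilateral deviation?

Neither

Row at (Stay out, Accommodate) earns 8; deviating to Enter yields 0 — not better.
Column earns 3; deviating to Fight yields -4 — not better.
Neither player can strictly improve; the profile is a Nash equilibrium.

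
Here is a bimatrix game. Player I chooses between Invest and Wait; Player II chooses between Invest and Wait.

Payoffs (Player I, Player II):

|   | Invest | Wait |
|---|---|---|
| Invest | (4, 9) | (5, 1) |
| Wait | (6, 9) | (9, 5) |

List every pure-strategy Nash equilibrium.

(Invest, Invest): Player I prefers Wait (6 > 4) — not an equilibrium.
(Invest, Wait): Player I prefers Wait (9 > 5); Player II prefers Invest (9 > 1) — not an equilibrium.
(Wait, Invest): Player I gets 6 ≥ 4 from Invest, and Player II gets 9 ≥ 5 from Wait — Nash equilibrium.
(Wait, Wait): Player II prefers Invest (9 > 5) — not an equilibrium.

(Wait, Invest)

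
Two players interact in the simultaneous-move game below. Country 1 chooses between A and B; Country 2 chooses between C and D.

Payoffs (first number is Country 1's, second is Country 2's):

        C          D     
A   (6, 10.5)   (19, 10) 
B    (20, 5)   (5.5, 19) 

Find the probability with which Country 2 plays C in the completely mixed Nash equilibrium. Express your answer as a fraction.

27/55

Let c be the probability that Country 2 plays C. In a completely mixed equilibrium, Country 1 must be indifferent between A and B.
Country 1's expected payoff from A is 6c + 19(1−c); from B it is 20c + 5.5(1−c).
Setting these equal: −13c + 19 = 14.5c + 5.5, so c = 27/55.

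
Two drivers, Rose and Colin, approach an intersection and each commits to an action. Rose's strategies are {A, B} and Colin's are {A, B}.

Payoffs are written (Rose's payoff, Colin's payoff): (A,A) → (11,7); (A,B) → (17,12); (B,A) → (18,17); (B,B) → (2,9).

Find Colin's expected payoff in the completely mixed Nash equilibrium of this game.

First find x, the probability Rose plays A, from Colin's indifference between A and B: 7x + 17(1−x) = 12x + 9(1−x), giving x = 8/13.
Since Colin is indifferent in equilibrium, Colin's expected payoff equals the payoff from either column against (8/13, 5/13). Using A: 7(8/13) + 17(5/13) = 141/13.

141/13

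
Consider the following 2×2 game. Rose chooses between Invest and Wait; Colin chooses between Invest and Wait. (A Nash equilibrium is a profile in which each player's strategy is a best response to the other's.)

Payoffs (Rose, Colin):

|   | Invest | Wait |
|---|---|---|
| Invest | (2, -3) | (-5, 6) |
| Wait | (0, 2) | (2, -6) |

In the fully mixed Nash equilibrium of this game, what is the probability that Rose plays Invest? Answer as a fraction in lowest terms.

8/17

Let x be the probability that Rose plays Invest. In a completely mixed equilibrium, Colin must be indifferent between Invest and Wait.
Colin's expected payoff from Invest is −3x + 2(1−x); from Wait it is 6x − 6(1−x).
Setting these equal: −5x + 2 = 12x − 6, so x = 8/17.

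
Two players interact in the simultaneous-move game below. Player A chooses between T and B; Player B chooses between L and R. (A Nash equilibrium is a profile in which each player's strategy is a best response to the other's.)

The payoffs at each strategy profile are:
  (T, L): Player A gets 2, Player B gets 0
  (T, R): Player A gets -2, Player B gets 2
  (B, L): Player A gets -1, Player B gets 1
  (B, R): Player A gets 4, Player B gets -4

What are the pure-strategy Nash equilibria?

none

(T, L): Player B prefers R (2 > 0) — not an equilibrium.
(T, R): Player A prefers B (4 > -2) — not an equilibrium.
(B, L): Player A prefers T (2 > -1) — not an equilibrium.
(B, R): Player B prefers L (1 > -4) — not an equilibrium.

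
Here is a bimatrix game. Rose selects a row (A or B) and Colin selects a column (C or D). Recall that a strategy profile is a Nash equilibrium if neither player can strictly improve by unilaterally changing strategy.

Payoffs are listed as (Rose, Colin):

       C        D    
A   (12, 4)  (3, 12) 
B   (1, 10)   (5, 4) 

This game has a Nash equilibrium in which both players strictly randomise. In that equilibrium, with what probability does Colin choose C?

Let c be the probability that Colin plays C. In a completely mixed equilibrium, Rose must be indifferent between A and B.
Rose's expected payoff from A is 12c + 3(1−c); from B it is c + 5(1−c).
Setting these equal: 9c + 3 = −4c + 5, so c = 2/13.

2/13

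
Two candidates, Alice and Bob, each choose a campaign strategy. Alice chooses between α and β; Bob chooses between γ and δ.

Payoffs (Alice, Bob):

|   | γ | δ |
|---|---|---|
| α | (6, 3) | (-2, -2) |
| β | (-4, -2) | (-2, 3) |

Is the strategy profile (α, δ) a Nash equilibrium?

At (α, δ), Alice earns -2; switching to β would give -2, so Alice has no profitable deviation.
Bob earns -2; switching to γ would give 3, so Bob would deviate.
Since at least one player can profitably deviate, this is not a Nash equilibrium.

No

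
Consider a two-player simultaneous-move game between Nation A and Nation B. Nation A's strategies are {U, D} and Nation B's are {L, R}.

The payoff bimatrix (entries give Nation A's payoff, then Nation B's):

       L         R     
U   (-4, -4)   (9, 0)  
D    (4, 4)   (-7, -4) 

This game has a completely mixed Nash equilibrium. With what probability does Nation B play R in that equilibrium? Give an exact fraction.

Let c be the probability that Nation B plays L. In a completely mixed equilibrium, Nation A must be indifferent between U and D.
Nation A's expected payoff from U is −4c + 9(1−c); from D it is 4c − 7(1−c).
Setting these equal: −13c + 9 = 11c − 7, so c = 2/3.
Therefore Nation B plays R with probability 1 − 2/3 = 1/3.

1/3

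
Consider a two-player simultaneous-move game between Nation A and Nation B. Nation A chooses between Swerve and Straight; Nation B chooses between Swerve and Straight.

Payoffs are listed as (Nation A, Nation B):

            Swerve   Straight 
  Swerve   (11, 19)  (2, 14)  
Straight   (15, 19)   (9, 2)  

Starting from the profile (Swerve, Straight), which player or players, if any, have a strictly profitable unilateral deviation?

Both

Nation A at (Swerve, Straight) earns 2; deviating to Straight yields 9 — a strict improvement.
Nation B earns 14; deviating to Swerve yields 19 — a strict improvement.
Both Nation A and Nation B have strictly profitable deviations.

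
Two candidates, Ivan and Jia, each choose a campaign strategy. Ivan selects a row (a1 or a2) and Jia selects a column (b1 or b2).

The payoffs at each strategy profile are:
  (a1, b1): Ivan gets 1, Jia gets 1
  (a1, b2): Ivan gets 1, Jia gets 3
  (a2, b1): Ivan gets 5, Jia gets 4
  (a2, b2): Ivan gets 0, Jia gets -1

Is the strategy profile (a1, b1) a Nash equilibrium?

At (a1, b1), Ivan earns 1; switching to a2 would give 5, so Ivan would deviate.
Jia earns 1; switching to b2 would give 3, so Jia would deviate.
Since at least one player can profitably deviate, this is not a Nash equilibrium.

No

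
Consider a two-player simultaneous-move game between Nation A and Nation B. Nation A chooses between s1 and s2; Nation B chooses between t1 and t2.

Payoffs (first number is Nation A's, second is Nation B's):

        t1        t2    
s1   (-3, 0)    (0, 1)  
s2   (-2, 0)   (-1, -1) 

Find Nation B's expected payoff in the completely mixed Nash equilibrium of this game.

First find p, the probability Nation A plays s1, from Nation B's indifference between t1 and t2: 0 = p − (1−p), giving p = 1/2.
Since Nation B is indifferent in equilibrium, Nation B's expected payoff equals the payoff from either column against (1/2, 1/2). Using t1: 0 = 0.

0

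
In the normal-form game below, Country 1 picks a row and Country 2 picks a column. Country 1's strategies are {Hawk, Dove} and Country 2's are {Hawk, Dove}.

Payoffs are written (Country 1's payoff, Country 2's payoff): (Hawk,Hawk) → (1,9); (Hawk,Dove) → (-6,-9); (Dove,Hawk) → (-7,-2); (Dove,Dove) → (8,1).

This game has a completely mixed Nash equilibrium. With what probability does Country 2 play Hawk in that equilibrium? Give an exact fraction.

7/11

Let q be the probability that Country 2 plays Hawk. In a completely mixed equilibrium, Country 1 must be indifferent between Hawk and Dove.
Country 1's expected payoff from Hawk is q − 6(1−q); from Dove it is −7q + 8(1−q).
Setting these equal: 7q − 6 = −15q + 8, so q = 7/11.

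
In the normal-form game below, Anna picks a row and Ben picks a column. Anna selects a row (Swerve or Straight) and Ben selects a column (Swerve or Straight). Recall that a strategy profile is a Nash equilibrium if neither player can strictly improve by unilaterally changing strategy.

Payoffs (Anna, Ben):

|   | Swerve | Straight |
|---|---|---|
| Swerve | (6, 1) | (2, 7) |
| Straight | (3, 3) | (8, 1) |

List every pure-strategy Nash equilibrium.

(Swerve, Swerve): Ben prefers Straight (7 > 1) — not an equilibrium.
(Swerve, Straight): Anna prefers Straight (8 > 2) — not an equilibrium.
(Straight, Swerve): Anna prefers Swerve (6 > 3) — not an equilibrium.
(Straight, Straight): Ben prefers Swerve (3 > 1) — not an equilibrium.

none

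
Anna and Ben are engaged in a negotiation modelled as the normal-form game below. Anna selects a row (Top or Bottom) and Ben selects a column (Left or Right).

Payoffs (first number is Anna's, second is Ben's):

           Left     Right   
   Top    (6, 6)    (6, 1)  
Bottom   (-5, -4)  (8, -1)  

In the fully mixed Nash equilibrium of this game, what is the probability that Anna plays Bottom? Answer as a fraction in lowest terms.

5/8

Let p be the probability that Anna plays Top. In a completely mixed equilibrium, Ben must be indifferent between Left and Right.
Ben's expected payoff from Left is 6p − 4(1−p); from Right it is p − (1−p).
Setting these equal: 10p − 4 = 2p − 1, so p = 3/8.
Therefore Anna plays Bottom with probability 1 − 3/8 = 5/8.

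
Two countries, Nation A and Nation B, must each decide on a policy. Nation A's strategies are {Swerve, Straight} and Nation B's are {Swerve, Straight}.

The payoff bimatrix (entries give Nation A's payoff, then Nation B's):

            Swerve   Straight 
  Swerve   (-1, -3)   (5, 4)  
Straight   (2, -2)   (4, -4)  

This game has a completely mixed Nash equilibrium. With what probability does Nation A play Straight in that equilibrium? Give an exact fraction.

Let r be the probability that Nation A plays Swerve. In a completely mixed equilibrium, Nation B must be indifferent between Swerve and Straight.
Nation B's expected payoff from Swerve is −3r − 2(1−r); from Straight it is 4r − 4(1−r).
Setting these equal: −r − 2 = 8r − 4, so r = 2/9.
Therefore Nation A plays Straight with probability 1 − 2/9 = 7/9.

7/9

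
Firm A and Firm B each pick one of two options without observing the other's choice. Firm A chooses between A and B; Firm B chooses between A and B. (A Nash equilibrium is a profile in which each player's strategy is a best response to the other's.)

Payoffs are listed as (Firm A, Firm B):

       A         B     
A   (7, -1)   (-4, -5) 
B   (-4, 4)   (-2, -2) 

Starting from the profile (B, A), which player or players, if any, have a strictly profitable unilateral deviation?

Firm A

Firm A at (B, A) earns -4; deviating to A yields 7 — a strict improvement.
Firm B earns 4; deviating to B yields -2 — not better.
Only Firm A has a strictly profitable deviation.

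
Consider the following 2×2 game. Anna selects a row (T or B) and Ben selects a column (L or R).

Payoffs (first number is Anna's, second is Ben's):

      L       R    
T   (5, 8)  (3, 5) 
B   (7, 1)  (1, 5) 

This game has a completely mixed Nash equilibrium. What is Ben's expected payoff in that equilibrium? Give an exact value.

First find x, the probability Anna plays T, from Ben's indifference between L and R: 8x + (1−x) = 5x + 5(1−x), giving x = 4/7.
Since Ben is indifferent in equilibrium, Ben's expected payoff equals the payoff from either column against (4/7, 3/7). Using L: 8(4/7) + (3/7) = 5.

5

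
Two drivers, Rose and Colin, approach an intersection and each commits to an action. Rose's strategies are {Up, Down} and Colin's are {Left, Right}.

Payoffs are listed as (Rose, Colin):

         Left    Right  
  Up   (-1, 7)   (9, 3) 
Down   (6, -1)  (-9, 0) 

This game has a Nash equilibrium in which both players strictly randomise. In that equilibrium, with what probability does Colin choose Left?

Let q be the probability that Colin plays Left. In a completely mixed equilibrium, Rose must be indifferent between Up and Down.
Rose's expected payoff from Up is −q + 9(1−q); from Down it is 6q − 9(1−q).
Setting these equal: −10q + 9 = 15q − 9, so q = 18/25.

18/25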